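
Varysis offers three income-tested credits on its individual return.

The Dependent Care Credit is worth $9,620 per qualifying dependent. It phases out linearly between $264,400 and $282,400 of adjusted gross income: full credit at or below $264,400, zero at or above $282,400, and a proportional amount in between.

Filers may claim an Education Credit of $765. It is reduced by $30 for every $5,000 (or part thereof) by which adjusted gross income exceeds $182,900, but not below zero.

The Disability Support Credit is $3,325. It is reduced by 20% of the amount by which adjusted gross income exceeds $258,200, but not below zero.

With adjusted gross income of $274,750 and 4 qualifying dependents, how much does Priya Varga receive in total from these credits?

Dependent Care Credit: base = 4 × $9,620 = $38,480. $274,750 is $10,350 into a $18,000 phase-out range, leaving 7,650/18,000 of the credit: $38,480 × 7,650/18,000 = $16,354.
Education Credit: income exceeds $182,900 by $91,850, which is 19 full-or-partial $5,000 increments; reduction = 19 × $30 = $570, leaving $195.
Disability Support Credit: 20% of the $16,550 excess over $258,200 is $3,310; credit = $3,325 − $3,310 = $15.
Total: $16,354 + $195 + $15 = $16,564.

$16,564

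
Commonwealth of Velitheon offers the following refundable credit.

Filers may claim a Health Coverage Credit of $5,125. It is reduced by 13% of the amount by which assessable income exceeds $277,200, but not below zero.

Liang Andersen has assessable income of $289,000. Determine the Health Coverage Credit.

$3,591

Health Coverage Credit: 13% of the $11,800 excess over $277,200 is $1,534; credit = $5,125 − $1,534 = $3,591.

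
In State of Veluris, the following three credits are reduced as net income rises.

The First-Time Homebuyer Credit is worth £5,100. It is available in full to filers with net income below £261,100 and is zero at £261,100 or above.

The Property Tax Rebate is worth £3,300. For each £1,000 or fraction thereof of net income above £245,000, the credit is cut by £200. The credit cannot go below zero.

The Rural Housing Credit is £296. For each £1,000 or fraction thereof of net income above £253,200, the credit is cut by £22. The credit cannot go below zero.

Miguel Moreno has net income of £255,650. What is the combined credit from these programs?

First-Time Homebuyer Credit: £255,650 is below the £261,100 cutoff, so the full £5,100 applies.
Property Tax Rebate: income exceeds £245,000 by £10,650, which is 11 full-or-partial £1,000 increments; reduction = 11 × £200 = £2,200, leaving £1,100.
Rural Housing Credit: income exceeds £253,200 by £2,450, which is 3 full-or-partial £1,000 increments; reduction = 3 × £22 = £66, leaving £230.
Total: £5,100 + £1,100 + £230 = £6,430.

£6,430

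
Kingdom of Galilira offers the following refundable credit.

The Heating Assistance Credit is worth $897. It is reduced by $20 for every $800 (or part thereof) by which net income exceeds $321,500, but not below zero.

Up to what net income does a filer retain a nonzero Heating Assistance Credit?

After 44 increments the reduction is 44 × $20 = $880, leaving $17; one more increment wipes it out. Increment 44 ends at excess 44 × $800 = $35,200, so the highest qualifying income is $321,500 + $35,200 = $356,700.

$356,700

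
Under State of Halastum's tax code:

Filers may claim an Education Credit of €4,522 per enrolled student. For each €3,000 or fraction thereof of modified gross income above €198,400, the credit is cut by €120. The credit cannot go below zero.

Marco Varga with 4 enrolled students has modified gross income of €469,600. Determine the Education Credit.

€7,168

Education Credit: base = 4 × €4,522 = €18,088. income exceeds €198,400 by €271,200, which is 91 full-or-partial €3,000 increments; reduction = 91 × €120 = €10,920, leaving €7,168.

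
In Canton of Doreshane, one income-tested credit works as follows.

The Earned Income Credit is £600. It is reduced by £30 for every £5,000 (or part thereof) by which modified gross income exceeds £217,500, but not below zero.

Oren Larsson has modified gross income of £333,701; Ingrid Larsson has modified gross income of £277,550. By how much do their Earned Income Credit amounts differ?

£210

Oren (£333,701): Earned Income Credit: income exceeds £217,500 by £116,201 → 24 increments × £30 = £720 ≥ base, so the credit is £0.
Ingrid (£277,550): Earned Income Credit: income exceeds £217,500 by £60,050, which is 13 full-or-partial £5,000 increments; reduction = 13 × £30 = £390, leaving £210.
Difference: |£0 − £210| = £210.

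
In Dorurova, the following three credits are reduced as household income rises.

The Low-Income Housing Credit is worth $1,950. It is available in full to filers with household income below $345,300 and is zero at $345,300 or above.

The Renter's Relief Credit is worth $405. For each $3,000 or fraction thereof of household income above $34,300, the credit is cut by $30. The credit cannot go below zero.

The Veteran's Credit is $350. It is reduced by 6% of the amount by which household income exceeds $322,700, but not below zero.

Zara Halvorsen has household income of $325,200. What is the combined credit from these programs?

$2,150

Low-Income Housing Credit: $325,200 is below the $345,300 cutoff, so the full $1,950 applies.
Renter's Relief Credit: income exceeds $34,300 by $290,900 → 97 increments × $30 = $2,910 ≥ base, so the credit is $0.
Veteran's Credit: 6% of the $2,500 excess over $322,700 is $150; credit = $350 − $150 = $200.
Total: $1,950 + $0 + $200 = $2,150.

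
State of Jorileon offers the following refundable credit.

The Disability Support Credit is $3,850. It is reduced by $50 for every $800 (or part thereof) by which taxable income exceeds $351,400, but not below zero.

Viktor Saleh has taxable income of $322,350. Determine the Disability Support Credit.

$3,850

Disability Support Credit: $322,350 is at or below the $351,400 threshold, so the full $3,850 applies.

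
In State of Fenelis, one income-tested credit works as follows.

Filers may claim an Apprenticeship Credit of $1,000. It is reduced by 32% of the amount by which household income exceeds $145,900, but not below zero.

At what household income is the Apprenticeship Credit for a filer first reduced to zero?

$149,025

The credit falls by 32% of each dollar above $145,900, so it reaches zero when the excess is $1,000 / 32% = $3,125: income = $145,900 + $3,125 = $149,025.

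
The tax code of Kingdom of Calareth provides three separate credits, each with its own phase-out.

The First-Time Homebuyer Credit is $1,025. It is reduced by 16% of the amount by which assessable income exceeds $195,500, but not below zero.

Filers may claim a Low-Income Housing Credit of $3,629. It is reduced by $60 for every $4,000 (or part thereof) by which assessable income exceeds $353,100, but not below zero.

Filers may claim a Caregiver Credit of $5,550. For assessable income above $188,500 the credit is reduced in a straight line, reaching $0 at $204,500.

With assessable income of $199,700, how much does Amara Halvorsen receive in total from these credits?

$5,647

First-Time Homebuyer Credit: 16% of the $4,200 excess over $195,500 is $672; credit = $1,025 − $672 = $353.
Low-Income Housing Credit: $199,700 is at or below the $353,100 threshold, so the full $3,629 applies.
Caregiver Credit: $199,700 is $11,200 into a $16,000 phase-out range, leaving 4,800/16,000 of the credit: $5,550 × 4,800/16,000 = $1,665.
Total: $353 + $3,629 + $1,665 = $5,647.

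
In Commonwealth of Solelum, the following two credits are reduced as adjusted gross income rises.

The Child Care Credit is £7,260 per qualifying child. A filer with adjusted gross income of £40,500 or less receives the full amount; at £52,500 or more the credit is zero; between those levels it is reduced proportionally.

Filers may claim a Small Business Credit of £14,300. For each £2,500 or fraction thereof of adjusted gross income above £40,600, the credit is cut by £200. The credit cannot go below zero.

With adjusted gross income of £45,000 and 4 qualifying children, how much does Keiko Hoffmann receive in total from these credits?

Child Care Credit: base = 4 × £7,260 = £29,040. £45,000 is £4,500 into a £12,000 phase-out range, leaving 7,500/12,000 of the credit: £29,040 × 7,500/12,000 = £18,150.
Small Business Credit: income exceeds £40,600 by £4,400, which is 2 full-or-partial £2,500 increments; reduction = 2 × £200 = £400, leaving £13,900.
Total: £18,150 + £13,900 = £32,050.

£32,050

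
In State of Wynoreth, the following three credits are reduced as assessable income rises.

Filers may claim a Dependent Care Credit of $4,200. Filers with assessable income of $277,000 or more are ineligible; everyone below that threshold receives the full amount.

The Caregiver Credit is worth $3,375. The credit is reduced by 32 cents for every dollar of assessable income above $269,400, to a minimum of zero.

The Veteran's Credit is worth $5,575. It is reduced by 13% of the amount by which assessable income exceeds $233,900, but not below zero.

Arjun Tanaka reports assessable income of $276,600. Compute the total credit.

Dependent Care Credit: $276,600 is below the $277,000 cutoff, so the full $4,200 applies.
Caregiver Credit: 32% of the $7,200 excess over $269,400 is $2,304; credit = $3,375 − $2,304 = $1,071.
Veteran's Credit: 13% of the $42,700 excess over $233,900 is $5,551; credit = $5,575 − $5,551 = $24.
Total: $4,200 + $1,071 + $24 = $5,295.

$5,295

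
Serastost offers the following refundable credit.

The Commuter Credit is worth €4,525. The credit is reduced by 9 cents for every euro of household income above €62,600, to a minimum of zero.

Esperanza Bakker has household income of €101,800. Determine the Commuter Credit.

€997

Commuter Credit: 9% of the €39,200 excess over €62,600 is €3,528; credit = €4,525 − €3,528 = €997.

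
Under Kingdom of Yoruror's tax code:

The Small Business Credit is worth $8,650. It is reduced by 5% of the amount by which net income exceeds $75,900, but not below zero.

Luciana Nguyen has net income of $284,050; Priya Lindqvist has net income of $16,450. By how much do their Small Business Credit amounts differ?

$8,650

Luciana ($284,050): Small Business Credit: 5% of the $208,150 excess over $75,900 is $10,407.50 ≥ base, so the credit is $0.
Priya ($16,450): Small Business Credit: $16,450 is at or below the $75,900 threshold, so the full $8,650 applies.
Difference: |$0 − $8,650| = $8,650.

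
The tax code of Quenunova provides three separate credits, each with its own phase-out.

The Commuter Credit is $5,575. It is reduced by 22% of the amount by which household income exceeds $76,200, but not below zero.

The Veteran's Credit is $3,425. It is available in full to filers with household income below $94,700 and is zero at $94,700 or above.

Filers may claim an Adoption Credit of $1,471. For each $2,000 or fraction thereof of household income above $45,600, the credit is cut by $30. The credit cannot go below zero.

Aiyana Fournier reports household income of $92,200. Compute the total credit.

Commuter Credit: 22% of the $16,000 excess over $76,200 is $3,520; credit = $5,575 − $3,520 = $2,055.
Veteran's Credit: $92,200 is below the $94,700 cutoff, so the full $3,425 applies.
Adoption Credit: income exceeds $45,600 by $46,600, which is 24 full-or-partial $2,000 increments; reduction = 24 × $30 = $720, leaving $751.
Total: $2,055 + $3,425 + $751 = $6,231.

$6,231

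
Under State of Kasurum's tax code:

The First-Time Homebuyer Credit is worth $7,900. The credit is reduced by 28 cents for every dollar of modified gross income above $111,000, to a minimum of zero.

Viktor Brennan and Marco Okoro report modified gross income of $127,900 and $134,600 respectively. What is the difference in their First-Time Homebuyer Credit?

Viktor ($127,900): First-Time Homebuyer Credit: 28% of the $16,900 excess over $111,000 is $4,732; credit = $7,900 − $4,732 = $3,168.
Marco ($134,600): First-Time Homebuyer Credit: 28% of the $23,600 excess over $111,000 is $6,608; credit = $7,900 − $6,608 = $1,292.
Difference: |$3,168 − $1,292| = $1,876.

$1,876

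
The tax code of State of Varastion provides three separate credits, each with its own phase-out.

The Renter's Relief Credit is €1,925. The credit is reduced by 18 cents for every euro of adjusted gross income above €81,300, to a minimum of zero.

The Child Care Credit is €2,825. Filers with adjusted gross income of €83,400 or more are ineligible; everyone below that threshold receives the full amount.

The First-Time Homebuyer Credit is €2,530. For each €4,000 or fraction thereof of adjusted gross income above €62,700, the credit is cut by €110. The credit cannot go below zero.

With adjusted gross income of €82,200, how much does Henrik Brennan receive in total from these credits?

€6,568

Renter's Relief Credit: 18% of the €900 excess over €81,300 is €162; credit = €1,925 − €162 = €1,763.
Child Care Credit: €82,200 is below the €83,400 cutoff, so the full €2,825 applies.
First-Time Homebuyer Credit: income exceeds €62,700 by €19,500, which is 5 full-or-partial €4,000 increments; reduction = 5 × €110 = €550, leaving €1,980.
Total: €1,763 + €2,825 + €1,980 = €6,568.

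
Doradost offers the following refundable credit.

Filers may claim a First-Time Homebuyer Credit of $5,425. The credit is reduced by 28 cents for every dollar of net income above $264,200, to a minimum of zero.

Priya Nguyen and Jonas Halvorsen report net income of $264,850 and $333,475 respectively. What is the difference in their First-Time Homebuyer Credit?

$5,243

Priya ($264,850): First-Time Homebuyer Credit: 28% of the $650 excess over $264,200 is $182; credit = $5,425 − $182 = $5,243.
Jonas ($333,475): First-Time Homebuyer Credit: 28% of the $69,275 excess over $264,200 is $19,397 ≥ base, so the credit is $0.
Difference: |$5,243 − $0| = $5,243.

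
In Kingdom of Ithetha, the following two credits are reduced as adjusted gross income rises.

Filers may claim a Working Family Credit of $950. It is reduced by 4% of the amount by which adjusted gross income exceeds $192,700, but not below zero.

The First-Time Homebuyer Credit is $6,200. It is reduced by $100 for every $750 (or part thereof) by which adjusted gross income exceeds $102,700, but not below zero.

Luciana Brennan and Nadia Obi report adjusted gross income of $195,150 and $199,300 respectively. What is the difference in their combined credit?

Luciana ($195,150): Working Family Credit: 4% of the $2,450 excess over $192,700 is $98; credit = $950 − $98 = $852. First-Time Homebuyer Credit: income exceeds $102,700 by $92,450 → 124 increments × $100 = $12,400 ≥ base, so the credit is $0. total $852 + $0 = $852
Nadia ($199,300): Working Family Credit: 4% of the $6,600 excess over $192,700 is $264; credit = $950 − $264 = $686. First-Time Homebuyer Credit: income exceeds $102,700 by $96,600 → 129 increments × $100 = $12,900 ≥ base, so the credit is $0. total $686 + $0 = $686
Difference: |$852 − $686| = $166.

$166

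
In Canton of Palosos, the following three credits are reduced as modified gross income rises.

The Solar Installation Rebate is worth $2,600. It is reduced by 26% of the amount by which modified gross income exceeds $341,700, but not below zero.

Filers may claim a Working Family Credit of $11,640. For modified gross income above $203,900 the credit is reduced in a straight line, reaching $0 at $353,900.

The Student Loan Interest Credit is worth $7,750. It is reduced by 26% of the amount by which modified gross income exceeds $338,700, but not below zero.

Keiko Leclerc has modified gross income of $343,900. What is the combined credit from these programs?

Solar Installation Rebate: 26% of the $2,200 excess over $341,700 is $572; credit = $2,600 − $572 = $2,028.
Working Family Credit: $343,900 is $140,000 into a $150,000 phase-out range, leaving 10,000/150,000 of the credit: $11,640 × 10,000/150,000 = $776.
Student Loan Interest Credit: 26% of the $5,200 excess over $338,700 is $1,352; credit = $7,750 − $1,352 = $6,398.
Total: $2,028 + $776 + $6,398 = $9,202.

$9,202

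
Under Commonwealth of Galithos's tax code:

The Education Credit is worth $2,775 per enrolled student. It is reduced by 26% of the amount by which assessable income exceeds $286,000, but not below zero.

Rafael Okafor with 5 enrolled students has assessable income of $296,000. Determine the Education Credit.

$11,275

Education Credit: base = 5 × $2,775 = $13,875. 26% of the $10,000 excess over $286,000 is $2,600; credit = $13,875 − $2,600 = $11,275.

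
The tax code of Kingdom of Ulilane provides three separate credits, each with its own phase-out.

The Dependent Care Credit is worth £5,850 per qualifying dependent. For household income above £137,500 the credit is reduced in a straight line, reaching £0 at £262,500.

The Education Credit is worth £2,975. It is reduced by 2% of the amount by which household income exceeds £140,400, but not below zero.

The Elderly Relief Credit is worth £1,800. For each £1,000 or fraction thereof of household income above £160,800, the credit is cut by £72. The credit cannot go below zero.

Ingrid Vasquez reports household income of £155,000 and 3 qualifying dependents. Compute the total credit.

Dependent Care Credit: base = 3 × £5,850 = £17,550. £155,000 is £17,500 into a £125,000 phase-out range, leaving 107,500/125,000 of the credit: £17,550 × 107,500/125,000 = £15,093.
Education Credit: 2% of the £14,600 excess over £140,400 is £292; credit = £2,975 − £292 = £2,683.
Elderly Relief Credit: £155,000 is at or below the £160,800 threshold, so the full £1,800 applies.
Total: £15,093 + £2,683 + £1,800 = £19,576.

£19,576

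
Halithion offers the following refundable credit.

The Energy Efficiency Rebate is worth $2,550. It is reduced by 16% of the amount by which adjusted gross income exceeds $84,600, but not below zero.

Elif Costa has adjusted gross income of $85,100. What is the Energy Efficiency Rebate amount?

Energy Efficiency Rebate: 16% of the $500 excess over $84,600 is $80; credit = $2,550 − $80 = $2,470.

$2,470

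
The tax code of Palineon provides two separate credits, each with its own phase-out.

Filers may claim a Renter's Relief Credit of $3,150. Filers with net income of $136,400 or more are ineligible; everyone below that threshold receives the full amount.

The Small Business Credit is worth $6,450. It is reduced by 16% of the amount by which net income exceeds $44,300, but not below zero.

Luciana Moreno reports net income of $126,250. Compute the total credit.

$3,150

Renter's Relief Credit: $126,250 is below the $136,400 cutoff, so the full $3,150 applies.
Small Business Credit: 16% of the $81,950 excess over $44,300 is $13,112 ≥ base, so the credit is $0.
Total: $3,150 + $0 = $3,150.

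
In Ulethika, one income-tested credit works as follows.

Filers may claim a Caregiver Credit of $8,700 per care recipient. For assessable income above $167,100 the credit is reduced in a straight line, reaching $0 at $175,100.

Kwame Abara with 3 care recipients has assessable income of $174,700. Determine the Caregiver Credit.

$1,305

Caregiver Credit: base = 3 × $8,700 = $26,100. $174,700 is $7,600 into a $8,000 phase-out range, leaving 400/8,000 of the credit: $26,100 × 400/8,000 = $1,305.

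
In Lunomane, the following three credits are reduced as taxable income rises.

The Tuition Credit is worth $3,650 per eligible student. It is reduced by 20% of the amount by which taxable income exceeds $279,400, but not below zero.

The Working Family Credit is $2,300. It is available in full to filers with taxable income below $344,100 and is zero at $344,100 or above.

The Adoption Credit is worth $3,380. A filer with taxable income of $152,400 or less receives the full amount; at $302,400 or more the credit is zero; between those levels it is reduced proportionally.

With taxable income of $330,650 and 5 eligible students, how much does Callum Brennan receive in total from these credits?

$10,300

Tuition Credit: base = 5 × $3,650 = $18,250. 20% of the $51,250 excess over $279,400 is $10,250; credit = $18,250 − $10,250 = $8,000.
Working Family Credit: $330,650 is below the $344,100 cutoff, so the full $2,300 applies.
Adoption Credit: $330,650 is at or above $302,400, so the credit is $0.
Total: $8,000 + $2,300 + $0 = $10,300.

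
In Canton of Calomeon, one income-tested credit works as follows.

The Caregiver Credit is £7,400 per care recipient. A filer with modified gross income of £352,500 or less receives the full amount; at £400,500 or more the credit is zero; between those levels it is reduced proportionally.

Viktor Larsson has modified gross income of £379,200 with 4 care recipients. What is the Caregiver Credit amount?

Caregiver Credit: base = 4 × £7,400 = £29,600. £379,200 is £26,700 into a £48,000 phase-out range, leaving 21,300/48,000 of the credit: £29,600 × 21,300/48,000 = £13,135.

£13,135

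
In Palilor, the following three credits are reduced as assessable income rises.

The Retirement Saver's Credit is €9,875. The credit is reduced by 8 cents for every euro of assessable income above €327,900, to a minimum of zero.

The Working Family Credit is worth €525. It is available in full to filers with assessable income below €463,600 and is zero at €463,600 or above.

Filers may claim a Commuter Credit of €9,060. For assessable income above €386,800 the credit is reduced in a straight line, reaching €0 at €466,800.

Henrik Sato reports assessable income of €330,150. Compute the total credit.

€19,280

Retirement Saver's Credit: 8% of the €2,250 excess over €327,900 is €180; credit = €9,875 − €180 = €9,695.
Working Family Credit: €330,150 is below the €463,600 cutoff, so the full €525 applies.
Commuter Credit: €330,150 is at or below the €386,800 threshold, so the full €9,060 applies.
Total: €9,695 + €525 + €9,060 = €19,280.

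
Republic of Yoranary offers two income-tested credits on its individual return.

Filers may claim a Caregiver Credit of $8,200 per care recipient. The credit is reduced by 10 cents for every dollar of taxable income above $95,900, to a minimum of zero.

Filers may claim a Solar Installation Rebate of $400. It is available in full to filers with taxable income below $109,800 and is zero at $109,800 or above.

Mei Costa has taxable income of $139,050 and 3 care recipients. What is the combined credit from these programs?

Caregiver Credit: base = 3 × $8,200 = $24,600. 10% of the $43,150 excess over $95,900 is $4,315; credit = $24,600 − $4,315 = $20,285.
Solar Installation Rebate: $139,050 meets or exceeds the $109,800 cutoff, so the credit is $0.
Total: $20,285 + $0 = $20,285.

$20,285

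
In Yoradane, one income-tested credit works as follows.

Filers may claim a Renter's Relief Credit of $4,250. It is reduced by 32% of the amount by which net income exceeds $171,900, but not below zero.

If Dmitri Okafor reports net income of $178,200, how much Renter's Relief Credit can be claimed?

Renter's Relief Credit: 32% of the $6,300 excess over $171,900 is $2,016; credit = $4,250 − $2,016 = $2,234.

$2,234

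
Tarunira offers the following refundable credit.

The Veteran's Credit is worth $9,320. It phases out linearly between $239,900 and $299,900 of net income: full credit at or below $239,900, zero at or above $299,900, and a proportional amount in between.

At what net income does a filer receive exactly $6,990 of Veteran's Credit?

$254,900

$6,990 is 6,990/9,320 of the full $9,320, so 2,330/9,320 of the $60,000 range has been used: income = $239,900 + $60,000 × 2,330/9,320 = $254,900.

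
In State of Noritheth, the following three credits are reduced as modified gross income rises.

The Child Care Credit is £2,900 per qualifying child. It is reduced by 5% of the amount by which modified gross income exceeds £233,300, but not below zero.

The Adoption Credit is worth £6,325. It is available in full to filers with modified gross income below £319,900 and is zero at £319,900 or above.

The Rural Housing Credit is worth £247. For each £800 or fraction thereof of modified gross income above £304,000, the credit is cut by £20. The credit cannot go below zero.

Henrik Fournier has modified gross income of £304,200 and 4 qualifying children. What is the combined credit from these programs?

£14,607

Child Care Credit: base = 4 × £2,900 = £11,600. 5% of the £70,900 excess over £233,300 is £3,545; credit = £11,600 − £3,545 = £8,055.
Adoption Credit: £304,200 is below the £319,900 cutoff, so the full £6,325 applies.
Rural Housing Credit: income exceeds £304,000 by £200, which is 1 full-or-partial £800 increment; reduction = 1 × £20 = £20, leaving £227.
Total: £8,055 + £6,325 + £227 = £14,607.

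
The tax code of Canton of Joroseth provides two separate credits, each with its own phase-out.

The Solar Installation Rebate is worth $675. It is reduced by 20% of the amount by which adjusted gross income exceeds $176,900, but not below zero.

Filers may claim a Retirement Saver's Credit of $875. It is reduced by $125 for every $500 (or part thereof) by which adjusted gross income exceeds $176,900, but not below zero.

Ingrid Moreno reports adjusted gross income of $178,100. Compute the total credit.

$935

Solar Installation Rebate: 20% of the $1,200 excess over $176,900 is $240; credit = $675 − $240 = $435.
Retirement Saver's Credit: income exceeds $176,900 by $1,200, which is 3 full-or-partial $500 increments; reduction = 3 × $125 = $375, leaving $500.
Total: $435 + $500 = $935.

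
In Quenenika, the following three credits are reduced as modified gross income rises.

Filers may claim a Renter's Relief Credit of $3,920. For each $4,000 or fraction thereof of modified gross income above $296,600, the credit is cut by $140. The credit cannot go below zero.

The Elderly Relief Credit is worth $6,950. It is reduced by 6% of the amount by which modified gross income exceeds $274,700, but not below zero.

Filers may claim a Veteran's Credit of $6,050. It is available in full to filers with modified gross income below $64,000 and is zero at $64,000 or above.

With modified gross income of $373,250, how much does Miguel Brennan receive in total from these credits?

Renter's Relief Credit: income exceeds $296,600 by $76,650, which is 20 full-or-partial $4,000 increments; reduction = 20 × $140 = $2,800, leaving $1,120.
Elderly Relief Credit: 6% of the $98,550 excess over $274,700 is $5,913; credit = $6,950 − $5,913 = $1,037.
Veteran's Credit: $373,250 meets or exceeds the $64,000 cutoff, so the credit is $0.
Total: $1,120 + $1,037 + $0 = $2,157.

$2,157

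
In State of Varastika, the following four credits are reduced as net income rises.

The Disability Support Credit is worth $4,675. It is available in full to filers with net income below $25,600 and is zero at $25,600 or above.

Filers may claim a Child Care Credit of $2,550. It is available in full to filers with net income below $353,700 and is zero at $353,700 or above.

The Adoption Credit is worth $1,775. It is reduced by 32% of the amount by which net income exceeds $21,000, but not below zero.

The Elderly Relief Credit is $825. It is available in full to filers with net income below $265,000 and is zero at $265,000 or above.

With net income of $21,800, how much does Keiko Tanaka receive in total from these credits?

Disability Support Credit: $21,800 is below the $25,600 cutoff, so the full $4,675 applies.
Child Care Credit: $21,800 is below the $353,700 cutoff, so the full $2,550 applies.
Adoption Credit: 32% of the $800 excess over $21,000 is $256; credit = $1,775 − $256 = $1,519.
Elderly Relief Credit: $21,800 is below the $265,000 cutoff, so the full $825 applies.
Total: $4,675 + $2,550 + $1,519 + $825 = $9,569.

$9,569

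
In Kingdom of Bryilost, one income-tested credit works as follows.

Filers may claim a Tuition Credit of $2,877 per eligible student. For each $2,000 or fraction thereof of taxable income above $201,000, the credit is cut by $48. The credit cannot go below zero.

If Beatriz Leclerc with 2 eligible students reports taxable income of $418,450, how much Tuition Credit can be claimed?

Tuition Credit: base = 2 × $2,877 = $5,754. income exceeds $201,000 by $217,450, which is 109 full-or-partial $2,000 increments; reduction = 109 × $48 = $5,232, leaving $522.

$522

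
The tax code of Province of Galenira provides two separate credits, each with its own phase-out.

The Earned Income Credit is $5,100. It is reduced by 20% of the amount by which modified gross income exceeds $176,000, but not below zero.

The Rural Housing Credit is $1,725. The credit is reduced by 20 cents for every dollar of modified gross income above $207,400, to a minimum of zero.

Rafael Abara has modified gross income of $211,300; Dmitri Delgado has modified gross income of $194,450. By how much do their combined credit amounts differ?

Rafael ($211,300): Earned Income Credit: 20% of the $35,300 excess over $176,000 is $7,060 ≥ base, so the credit is $0. Rural Housing Credit: 20% of the $3,900 excess over $207,400 is $780; credit = $1,725 − $780 = $945. total $0 + $945 = $945
Dmitri ($194,450): Earned Income Credit: 20% of the $18,450 excess over $176,000 is $3,690; credit = $5,100 − $3,690 = $1,410. Rural Housing Credit: $194,450 is at or below the $207,400 threshold, so the full $1,725 applies. total $1,410 + $1,725 = $3,135
Difference: |$945 − $3,135| = $2,190.

$2,190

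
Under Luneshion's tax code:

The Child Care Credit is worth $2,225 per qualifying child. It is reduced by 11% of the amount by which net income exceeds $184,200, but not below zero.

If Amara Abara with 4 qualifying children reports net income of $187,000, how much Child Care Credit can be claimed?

$8,592

Child Care Credit: base = 4 × $2,225 = $8,900. 11% of the $2,800 excess over $184,200 is $308; credit = $8,900 − $308 = $8,592.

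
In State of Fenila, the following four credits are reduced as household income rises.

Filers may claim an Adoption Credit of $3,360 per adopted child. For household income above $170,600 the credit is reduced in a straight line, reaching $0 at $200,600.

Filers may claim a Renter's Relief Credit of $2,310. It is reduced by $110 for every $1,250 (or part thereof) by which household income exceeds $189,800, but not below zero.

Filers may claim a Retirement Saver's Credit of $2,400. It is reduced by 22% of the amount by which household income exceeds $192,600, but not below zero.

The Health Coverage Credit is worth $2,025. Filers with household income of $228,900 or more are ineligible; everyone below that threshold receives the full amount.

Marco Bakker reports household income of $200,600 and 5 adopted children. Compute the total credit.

$3,985

Adoption Credit: base = 5 × $3,360 = $16,800. $200,600 is at or above $200,600, so the credit is $0.
Renter's Relief Credit: income exceeds $189,800 by $10,800, which is 9 full-or-partial $1,250 increments; reduction = 9 × $110 = $990, leaving $1,320.
Retirement Saver's Credit: 22% of the $8,000 excess over $192,600 is $1,760; credit = $2,400 − $1,760 = $640.
Health Coverage Credit: $200,600 is below the $228,900 cutoff, so the full $2,025 applies.
Total: $0 + $1,320 + $640 + $2,025 = $3,985.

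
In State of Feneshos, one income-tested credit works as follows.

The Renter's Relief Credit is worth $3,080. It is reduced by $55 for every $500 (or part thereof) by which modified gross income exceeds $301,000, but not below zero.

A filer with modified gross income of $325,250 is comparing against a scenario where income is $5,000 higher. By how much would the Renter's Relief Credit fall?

$385

At $325,250 — income exceeds $301,000 by $24,250, which is 49 full-or-partial $500 increments; reduction = 49 × $55 = $2,695, leaving $385.
At $330,250 — income exceeds $301,000 by $29,250 → 59 increments × $55 = $3,245 ≥ base, so the credit is $0.
Lost: $385 − $0 = $385.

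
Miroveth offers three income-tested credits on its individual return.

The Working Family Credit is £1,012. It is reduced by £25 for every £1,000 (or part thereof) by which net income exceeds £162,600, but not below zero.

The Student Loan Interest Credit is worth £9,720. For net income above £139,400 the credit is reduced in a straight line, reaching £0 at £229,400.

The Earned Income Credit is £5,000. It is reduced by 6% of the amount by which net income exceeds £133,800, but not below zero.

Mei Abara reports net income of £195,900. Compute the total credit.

£5,054

Working Family Credit: income exceeds £162,600 by £33,300, which is 34 full-or-partial £1,000 increments; reduction = 34 × £25 = £850, leaving £162.
Student Loan Interest Credit: £195,900 is £56,500 into a £90,000 phase-out range, leaving 33,500/90,000 of the credit: £9,720 × 33,500/90,000 = £3,618.
Earned Income Credit: 6% of the £62,100 excess over £133,800 is £3,726; credit = £5,000 − £3,726 = £1,274.
Total: £162 + £3,618 + £1,274 = £5,054.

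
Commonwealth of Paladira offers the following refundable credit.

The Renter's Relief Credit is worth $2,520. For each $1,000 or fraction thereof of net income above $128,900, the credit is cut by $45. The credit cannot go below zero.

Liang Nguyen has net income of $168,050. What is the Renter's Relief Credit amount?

$720

Renter's Relief Credit: income exceeds $128,900 by $39,150, which is 40 full-or-partial $1,000 increments; reduction = 40 × $45 = $1,800, leaving $720.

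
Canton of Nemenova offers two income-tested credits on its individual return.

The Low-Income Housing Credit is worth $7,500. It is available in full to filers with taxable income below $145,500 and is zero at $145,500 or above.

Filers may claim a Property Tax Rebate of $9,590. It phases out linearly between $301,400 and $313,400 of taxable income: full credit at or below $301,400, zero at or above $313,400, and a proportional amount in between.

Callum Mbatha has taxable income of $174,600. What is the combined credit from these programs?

$9,590

Low-Income Housing Credit: $174,600 meets or exceeds the $145,500 cutoff, so the credit is $0.
Property Tax Rebate: $174,600 is at or below the $301,400 threshold, so the full $9,590 applies.
Total: $0 + $9,590 = $9,590.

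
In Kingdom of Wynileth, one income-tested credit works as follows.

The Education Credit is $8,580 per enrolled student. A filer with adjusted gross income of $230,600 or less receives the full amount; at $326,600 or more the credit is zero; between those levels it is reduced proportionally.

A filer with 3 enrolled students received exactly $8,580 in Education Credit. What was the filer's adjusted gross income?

Full credit = 3 × $8,580 = $25,740.
$8,580 is 8,580/25,740 of the full $25,740, so 17,160/25,740 of the $96,000 range has been used: income = $230,600 + $96,000 × 17,160/25,740 = $294,600.

$294,600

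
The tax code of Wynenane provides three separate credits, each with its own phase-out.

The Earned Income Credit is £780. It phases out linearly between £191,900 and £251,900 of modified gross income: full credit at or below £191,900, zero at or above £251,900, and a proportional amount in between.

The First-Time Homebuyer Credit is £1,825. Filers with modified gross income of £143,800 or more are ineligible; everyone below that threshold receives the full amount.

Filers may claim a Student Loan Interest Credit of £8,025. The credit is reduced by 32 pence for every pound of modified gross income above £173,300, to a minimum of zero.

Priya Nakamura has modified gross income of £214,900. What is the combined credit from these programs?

£481

Earned Income Credit: £214,900 is £23,000 into a £60,000 phase-out range, leaving 37,000/60,000 of the credit: £780 × 37,000/60,000 = £481.
First-Time Homebuyer Credit: £214,900 meets or exceeds the £143,800 cutoff, so the credit is £0.
Student Loan Interest Credit: 32% of the £41,600 excess over £173,300 is £13,312 ≥ base, so the credit is £0.
Total: £481 + £0 + £0 = £481.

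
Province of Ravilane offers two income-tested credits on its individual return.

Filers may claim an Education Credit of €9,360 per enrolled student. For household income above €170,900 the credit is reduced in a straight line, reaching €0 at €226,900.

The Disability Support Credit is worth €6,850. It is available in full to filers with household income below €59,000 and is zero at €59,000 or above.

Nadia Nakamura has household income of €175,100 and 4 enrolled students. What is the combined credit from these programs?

Education Credit: base = 4 × €9,360 = €37,440. €175,100 is €4,200 into a €56,000 phase-out range, leaving 51,800/56,000 of the credit: €37,440 × 51,800/56,000 = €34,632.
Disability Support Credit: €175,100 meets or exceeds the €59,000 cutoff, so the credit is €0.
Total: €34,632 + €0 = €34,632.

€34,632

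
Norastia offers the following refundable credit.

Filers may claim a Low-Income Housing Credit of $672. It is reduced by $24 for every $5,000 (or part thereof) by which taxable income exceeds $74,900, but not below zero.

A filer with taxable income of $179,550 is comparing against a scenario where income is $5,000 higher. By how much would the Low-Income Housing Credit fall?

At $179,550 — income exceeds $74,900 by $104,650, which is 21 full-or-partial $5,000 increments; reduction = 21 × $24 = $504, leaving $168.
At $184,550 — income exceeds $74,900 by $109,650, which is 22 full-or-partial $5,000 increments; reduction = 22 × $24 = $528, leaving $144.
Lost: $168 − $144 = $24.

$24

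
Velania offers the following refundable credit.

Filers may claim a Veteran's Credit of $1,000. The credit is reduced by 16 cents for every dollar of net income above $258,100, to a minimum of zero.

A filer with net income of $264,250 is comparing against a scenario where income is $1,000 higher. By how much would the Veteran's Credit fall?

$16

At $264,250 — 16% of the $6,150 excess over $258,100 is $984; credit = $1,000 − $984 = $16.
At $265,250 — 16% of the $7,150 excess over $258,100 is $1,144 ≥ base, so the credit is $0.
Lost: $16 − $0 = $16.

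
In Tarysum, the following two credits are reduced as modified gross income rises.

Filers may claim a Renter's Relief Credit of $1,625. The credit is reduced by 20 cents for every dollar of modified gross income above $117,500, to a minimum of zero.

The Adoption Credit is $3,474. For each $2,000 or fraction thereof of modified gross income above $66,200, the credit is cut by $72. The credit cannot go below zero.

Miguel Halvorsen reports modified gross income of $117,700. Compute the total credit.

$3,187

Renter's Relief Credit: 20% of the $200 excess over $117,500 is $40; credit = $1,625 − $40 = $1,585.
Adoption Credit: income exceeds $66,200 by $51,500, which is 26 full-or-partial $2,000 increments; reduction = 26 × $72 = $1,872, leaving $1,602.
Total: $1,585 + $1,602 = $3,187.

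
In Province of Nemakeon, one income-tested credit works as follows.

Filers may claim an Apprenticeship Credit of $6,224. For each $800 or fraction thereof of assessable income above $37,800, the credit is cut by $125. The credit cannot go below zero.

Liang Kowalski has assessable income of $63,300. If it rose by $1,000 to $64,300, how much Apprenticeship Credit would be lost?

$250

At $63,300 — income exceeds $37,800 by $25,500, which is 32 full-or-partial $800 increments; reduction = 32 × $125 = $4,000, leaving $2,224.
At $64,300 — income exceeds $37,800 by $26,500, which is 34 full-or-partial $800 increments; reduction = 34 × $125 = $4,250, leaving $1,974.
Lost: $2,224 − $1,974 = $250.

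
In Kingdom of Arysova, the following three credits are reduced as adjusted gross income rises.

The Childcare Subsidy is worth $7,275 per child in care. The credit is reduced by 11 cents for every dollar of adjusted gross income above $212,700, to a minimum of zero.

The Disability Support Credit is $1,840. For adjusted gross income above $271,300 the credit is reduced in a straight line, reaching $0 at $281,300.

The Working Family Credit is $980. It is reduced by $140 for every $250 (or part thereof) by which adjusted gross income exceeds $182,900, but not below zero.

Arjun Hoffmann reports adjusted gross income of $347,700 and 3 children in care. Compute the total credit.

$6,975

Childcare Subsidy: base = 3 × $7,275 = $21,825. 11% of the $135,000 excess over $212,700 is $14,850; credit = $21,825 − $14,850 = $6,975.
Disability Support Credit: $347,700 is at or above $281,300, so the credit is $0.
Working Family Credit: income exceeds $182,900 by $164,800 → 660 increments × $140 = $92,400 ≥ base, so the credit is $0.
Total: $6,975 + $0 + $0 = $6,975.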